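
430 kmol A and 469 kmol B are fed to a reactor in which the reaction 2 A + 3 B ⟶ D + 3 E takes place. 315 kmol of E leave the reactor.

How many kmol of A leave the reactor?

For E: n = n₀ + 3ξ → 315 = 0 + 3ξ, giving ξ = 105 kmol.
Outlet amounts (n = n₀ + ν ξ):
  A: 430 − 2(105) = 220
  B: 469 − 3(105) = 154
  D: 0 + 1(105) = 105
  E: 0 + 3(105) = 315

220 kmol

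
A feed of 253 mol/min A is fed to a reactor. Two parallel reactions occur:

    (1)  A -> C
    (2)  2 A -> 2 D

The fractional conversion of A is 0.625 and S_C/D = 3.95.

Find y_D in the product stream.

Conversion of A: A consumed = 0.625 × 253 = 158.1 mol/min = 1ξ₁ + 2ξ₂.
Selectivity: 1ξ₁ / (2ξ₂) = 3.95 → ξ₁ = 7.9 ξ₂.
Substitute: (1·7.9 + 2) ξ₂ = 158.1 → ξ₂ = 15.97 mol/min, ξ₁ = 126.2 mol/min.
Outlet amounts (n = n₀ + Σ ν·ξ):
  A: 253 − 1(126.2) − 2(15.97) = 94.88
  C: 0 + 1(126.2) = 126.2
  D: 0 + 2(15.97) = 31.94
Total out = 253 mol/min; y_D = 31.94 / 253 = 0.1263.

0.126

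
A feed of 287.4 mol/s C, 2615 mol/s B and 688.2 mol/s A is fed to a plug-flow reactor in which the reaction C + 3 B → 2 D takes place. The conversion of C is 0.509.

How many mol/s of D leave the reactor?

293 mol/s

C reacted = 0.509 × 287.4 = 146.3 mol/s; ν_C = −1, so ξ = 146.3/1 = 146.3 mol/s.
Outlet amounts (n = n₀ + ν ξ):
  C: 287.4 − 1(146.3) = 141.1
  B: 2615 − 3(146.3) = 2176
  D: 0 + 2(146.3) = 292.6
  A: 688.2 (inert)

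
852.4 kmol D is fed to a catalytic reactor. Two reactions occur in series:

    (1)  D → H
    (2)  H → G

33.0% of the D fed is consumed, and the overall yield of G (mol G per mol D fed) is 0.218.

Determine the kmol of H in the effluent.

Conversion of D: D consumed = 1ξ₁ = 0.33 × 852.4 → ξ₁ = 281.3 kmol.
Yield of G: 1ξ₂ / 852.4 = 0.218 → ξ₂ = 185.8 kmol.
Outlet amounts (n = n₀ + Σ ν·ξ):
  D: 852.4 − 1(281.3) = 571.1
  H: 0 + 1(281.3) − 1(185.8) = 95.47
  G: 0 + 1(185.8) = 185.8

95.5 kmol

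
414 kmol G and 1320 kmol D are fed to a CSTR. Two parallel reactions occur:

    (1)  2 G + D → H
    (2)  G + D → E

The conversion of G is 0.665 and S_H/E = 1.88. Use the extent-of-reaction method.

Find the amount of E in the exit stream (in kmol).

57.8 kmol

Conversion of G: G consumed = 0.665 × 414 = 275.3 kmol = 2ξ₁ + 1ξ₂.
Selectivity: 1ξ₁ / (1ξ₂) = 1.88 → ξ₁ = 1.88 ξ₂.
Substitute: (2·1.88 + 1) ξ₂ = 275.3 → ξ₂ = 57.84 kmol, ξ₁ = 108.7 kmol.
Outlet amounts (n = n₀ + Σ ν·ξ):
  G: 414 − 2(108.7) − 1(57.84) = 138.7
  D: 1320 − 1(108.7) − 1(57.84) = 1153
  H: 0 + 1(108.7) = 108.7
  E: 0 + 1(57.84) = 57.84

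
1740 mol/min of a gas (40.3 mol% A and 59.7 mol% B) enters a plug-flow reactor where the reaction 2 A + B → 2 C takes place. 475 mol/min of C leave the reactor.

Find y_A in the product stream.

0.151

For C: n = n₀ + 2ξ → 475 = 0 + 2ξ, giving ξ = 237.5 mol/min.
Outlet amounts (n = n₀ + ν ξ):
  A: 701.2 − 2(237.5) = 226.2
  B: 1039 − 1(237.5) = 801.3
  C: 0 + 2(237.5) = 475
Total out = 1502 mol/min; y_A = 226.2 / 1502 = 0.1506.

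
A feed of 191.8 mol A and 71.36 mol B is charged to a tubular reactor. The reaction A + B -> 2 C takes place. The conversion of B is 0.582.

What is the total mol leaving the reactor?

B reacted = 0.582 × 71.36 = 41.53 mol; ν_B = −1, so ξ = 41.53/1 = 41.53 mol.
Outlet amounts (n = n₀ + ν ξ):
  A: 191.8 − 1(41.53) = 150.3
  B: 71.36 − 1(41.53) = 29.83
  C: 0 + 2(41.53) = 83.06
Total out = 150.3 + 29.83 + 83.06 = 263.2 mol.

263 mol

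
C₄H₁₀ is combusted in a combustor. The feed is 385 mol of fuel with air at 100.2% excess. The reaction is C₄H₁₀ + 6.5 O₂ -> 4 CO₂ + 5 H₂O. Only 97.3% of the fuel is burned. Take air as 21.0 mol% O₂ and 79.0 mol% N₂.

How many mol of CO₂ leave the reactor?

1500 mol

Stoichiometric O₂ = 6.5 × 385 = 2502 mol; O₂ fed = 2502 × 2.002 = 5010 mol.
N₂ fed = 5010 × 79/21 = 18850 mol.
Fuel reacted = 0.973 × 385 → ξ = 374.6 mol.
Outlet (n = n₀ + ν ξ):
  C₄H₁₀: 385 − 1(374.6) = 10.39
  O₂: 5010 − 6.5(374.6) = 2575
  N₂: 18850 (inert)
  CO₂: 0 + 4(374.6) = 1498
  H₂O: 0 + 5(374.6) = 1873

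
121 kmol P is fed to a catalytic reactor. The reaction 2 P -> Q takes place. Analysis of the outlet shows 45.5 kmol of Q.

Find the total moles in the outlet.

75.5 kmol

For Q: n = n₀ + 1ξ → 45.5 = 0 + 1ξ, giving ξ = 45.5 kmol.
Outlet amounts (n = n₀ + ν ξ):
  P: 121 − 2(45.5) = 30
  Q: 0 + 1(45.5) = 45.5
Total out = 30 + 45.5 = 75.5 kmol.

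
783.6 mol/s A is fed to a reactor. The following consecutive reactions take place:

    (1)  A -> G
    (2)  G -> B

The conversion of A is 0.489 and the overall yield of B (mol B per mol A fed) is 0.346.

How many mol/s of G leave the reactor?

Conversion of A: A consumed = 1ξ₁ = 0.489 × 783.6 → ξ₁ = 383.2 mol/s.
Yield of B: 1ξ₂ / 783.6 = 0.346 → ξ₂ = 271.1 mol/s.
Outlet amounts (n = n₀ + Σ ν·ξ):
  A: 783.6 − 1(383.2) = 400.4
  G: 0 + 1(383.2) − 1(271.1) = 112.1
  B: 0 + 1(271.1) = 271.1

112 mol/s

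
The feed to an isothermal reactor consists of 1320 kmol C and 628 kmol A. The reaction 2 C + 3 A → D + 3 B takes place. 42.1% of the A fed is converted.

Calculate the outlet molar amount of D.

88.1 kmol

A reacted = 0.421 × 628 = 264.4 kmol; ν_A = −3, so ξ = 264.4/3 = 88.13 kmol.
Outlet amounts (n = n₀ + ν ξ):
  C: 1320 − 2(88.13) = 1144
  A: 628 − 3(88.13) = 363.6
  D: 0 + 1(88.13) = 88.13
  B: 0 + 3(88.13) = 264.4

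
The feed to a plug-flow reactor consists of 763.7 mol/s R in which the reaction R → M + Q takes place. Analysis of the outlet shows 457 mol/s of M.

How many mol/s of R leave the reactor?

For M: n = n₀ + 1ξ → 457 = 0 + 1ξ, giving ξ = 457 mol/s.
Outlet amounts (n = n₀ + ν ξ):
  R: 763.7 − 1(457) = 306.7
  M: 0 + 1(457) = 457
  Q: 0 + 1(457) = 457

307 mol/s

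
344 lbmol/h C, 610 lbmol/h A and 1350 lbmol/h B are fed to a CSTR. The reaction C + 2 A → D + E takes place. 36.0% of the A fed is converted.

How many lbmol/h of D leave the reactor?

A reacted = 0.36 × 610 = 219.6 lbmol/h; ν_A = −2, so ξ = 219.6/2 = 109.8 lbmol/h.
Outlet amounts (n = n₀ + ν ξ):
  C: 344 − 1(109.8) = 234.2
  A: 610 − 2(109.8) = 390.4
  D: 0 + 1(109.8) = 109.8
  E: 0 + 1(109.8) = 109.8
  B: 1350 (inert)

110 lbmol/h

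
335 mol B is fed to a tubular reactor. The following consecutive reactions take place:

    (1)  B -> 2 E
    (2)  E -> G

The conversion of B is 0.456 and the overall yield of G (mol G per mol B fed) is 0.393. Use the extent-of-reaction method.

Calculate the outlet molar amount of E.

Conversion of B: B consumed = 1ξ₁ = 0.456 × 335 → ξ₁ = 152.8 mol.
Yield of G: 1ξ₂ / 335 = 0.393 → ξ₂ = 131.7 mol.
Outlet amounts (n = n₀ + Σ ν·ξ):
  B: 335 − 1(152.8) = 182.2
  E: 0 + 2(152.8) − 1(131.7) = 173.9
  G: 0 + 1(131.7) = 131.7

174 mol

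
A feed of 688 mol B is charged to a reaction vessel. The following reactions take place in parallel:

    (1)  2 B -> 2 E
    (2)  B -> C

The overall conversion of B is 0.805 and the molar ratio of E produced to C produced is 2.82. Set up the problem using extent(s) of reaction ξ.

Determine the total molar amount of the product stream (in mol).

688 mol

Conversion of B: B consumed = 0.805 × 688 = 553.8 mol = 2ξ₁ + 1ξ₂.
Selectivity: 2ξ₁ / (1ξ₂) = 2.82 → ξ₁ = 1.41 ξ₂.
Substitute: (2·1.41 + 1) ξ₂ = 553.8 → ξ₂ = 145 mol, ξ₁ = 204.4 mol.
Outlet amounts (n = n₀ + Σ ν·ξ):
  B: 688 − 2(204.4) − 1(145) = 134.2
  E: 0 + 2(204.4) = 408.9
  C: 0 + 1(145) = 145
Total out = 134.2 + 408.9 + 145 = 688 mol.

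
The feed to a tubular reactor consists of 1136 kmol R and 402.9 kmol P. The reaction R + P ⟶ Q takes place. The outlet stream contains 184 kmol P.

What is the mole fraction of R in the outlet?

For P: n = n₀ − 1ξ → 184 = 402.9 − 1ξ, giving ξ = 218.9 kmol.
Outlet amounts (n = n₀ + ν ξ):
  R: 1136 − 1(218.9) = 917.1
  P: 402.9 − 1(218.9) = 184
  Q: 0 + 1(218.9) = 218.9
Total out = 1320 kmol; y_R = 917.1 / 1320 = 0.6948.

0.695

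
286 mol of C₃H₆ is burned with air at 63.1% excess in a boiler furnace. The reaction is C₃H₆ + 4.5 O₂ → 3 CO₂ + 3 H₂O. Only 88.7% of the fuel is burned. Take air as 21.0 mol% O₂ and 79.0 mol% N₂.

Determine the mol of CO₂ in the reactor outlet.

761 mol

Stoichiometric O₂ = 4.5 × 286 = 1287 mol; O₂ fed = 1287 × 1.631 = 2099 mol.
N₂ fed = 2099 × 79/21 = 7897 mol.
Fuel reacted = 0.887 × 286 → ξ = 253.7 mol.
Outlet (n = n₀ + ν ξ):
  C₃H₆: 286 − 1(253.7) = 32.32
  O₂: 2099 − 4.5(253.7) = 957.5
  N₂: 7897 (inert)
  CO₂: 0 + 3(253.7) = 761
  H₂O: 0 + 3(253.7) = 761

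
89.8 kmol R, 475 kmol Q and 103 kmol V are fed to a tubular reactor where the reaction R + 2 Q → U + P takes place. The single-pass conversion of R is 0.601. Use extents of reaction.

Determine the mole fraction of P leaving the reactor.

R reacted = 0.601 × 89.8 = 53.97 kmol; ν_R = −1, so ξ = 53.97/1 = 53.97 kmol.
Outlet amounts (n = n₀ + ν ξ):
  R: 89.8 − 1(53.97) = 35.83
  Q: 475 − 2(53.97) = 367.1
  U: 0 + 1(53.97) = 53.97
  P: 0 + 1(53.97) = 53.97
  V: 103 (inert)
Total out = 613.8 kmol; y_P = 53.97 / 613.8 = 0.08792.

0.0879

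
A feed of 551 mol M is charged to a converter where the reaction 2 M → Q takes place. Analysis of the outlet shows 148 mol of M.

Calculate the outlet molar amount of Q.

For M: n = n₀ − 2ξ → 148 = 551 − 2ξ, giving ξ = 201.5 mol.
Outlet amounts (n = n₀ + ν ξ):
  M: 551 − 2(201.5) = 148
  Q: 0 + 1(201.5) = 201.5

202 mol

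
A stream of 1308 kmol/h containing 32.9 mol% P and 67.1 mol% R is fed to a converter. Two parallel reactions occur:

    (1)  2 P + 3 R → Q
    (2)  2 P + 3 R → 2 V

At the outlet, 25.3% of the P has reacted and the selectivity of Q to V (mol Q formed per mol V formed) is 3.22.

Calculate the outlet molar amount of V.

14.6 kmol/h

Conversion of P: P consumed = 0.253 × 430.3 = 108.9 kmol/h = 2ξ₁ + 2ξ₂.
Selectivity: 1ξ₁ / (2ξ₂) = 3.22 → ξ₁ = 6.44 ξ₂.
Substitute: (2·6.44 + 2) ξ₂ = 108.9 → ξ₂ = 7.317 kmol/h, ξ₁ = 47.12 kmol/h.
Outlet amounts (n = n₀ + Σ ν·ξ):
  P: 430.3 − 2(47.12) − 2(7.317) = 321.5
  R: 877.7 − 3(47.12) − 3(7.317) = 714.4
  Q: 0 + 1(47.12) = 47.12
  V: 0 + 2(7.317) = 14.63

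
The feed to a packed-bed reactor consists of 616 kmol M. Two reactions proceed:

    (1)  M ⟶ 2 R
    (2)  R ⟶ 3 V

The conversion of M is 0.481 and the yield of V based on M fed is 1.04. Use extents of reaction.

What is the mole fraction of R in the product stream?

Conversion of M: M consumed = 1ξ₁ = 0.481 × 616 → ξ₁ = 296.3 kmol.
Yield of V: 3ξ₂ / 616 = 1.04 → ξ₂ = 213.5 kmol.
Outlet amounts (n = n₀ + Σ ν·ξ):
  M: 616 − 1(296.3) = 319.7
  R: 0 + 2(296.3) − 1(213.5) = 379
  V: 0 + 3(213.5) = 640.6
Total out = 1339 kmol; y_R = 379 / 1339 = 0.283.

0.283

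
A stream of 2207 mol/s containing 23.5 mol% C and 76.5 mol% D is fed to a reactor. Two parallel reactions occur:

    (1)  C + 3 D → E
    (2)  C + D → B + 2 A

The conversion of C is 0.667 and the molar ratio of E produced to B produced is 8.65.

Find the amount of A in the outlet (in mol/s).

71.7 mol/s

Conversion of C: C consumed = 0.667 × 518.6 = 345.9 mol/s = 1ξ₁ + 1ξ₂.
Selectivity: 1ξ₁ / (1ξ₂) = 8.65 → ξ₁ = 8.65 ξ₂.
Substitute: (1·8.65 + 1) ξ₂ = 345.9 → ξ₂ = 35.85 mol/s, ξ₁ = 310.1 mol/s.
Outlet amounts (n = n₀ + Σ ν·ξ):
  C: 518.6 − 1(310.1) − 1(35.85) = 172.7
  D: 1688 − 3(310.1) − 1(35.85) = 722.2
  E: 0 + 1(310.1) = 310.1
  B: 0 + 1(35.85) = 35.85
  A: 0 + 2(35.85) = 71.7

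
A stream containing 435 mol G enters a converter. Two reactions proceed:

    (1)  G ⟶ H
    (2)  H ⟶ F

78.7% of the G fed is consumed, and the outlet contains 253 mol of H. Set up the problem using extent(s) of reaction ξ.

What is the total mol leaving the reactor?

Conversion of G: G consumed = 1ξ₁ = 0.787 × 435 → ξ₁ = 342.3 mol.
H balance: n_H = 0 + 1ξ₁ − 1ξ₂ = 253 → ξ₂ = (1·342.3 − 253)/1 = 89.35 mol.
Outlet amounts (n = n₀ + Σ ν·ξ):
  G: 435 − 1(342.3) = 92.65
  H: 0 + 1(342.3) − 1(89.35) = 253
  F: 0 + 1(89.35) = 89.35
Total out = 92.65 + 253 + 89.35 = 435 mol.

435 mol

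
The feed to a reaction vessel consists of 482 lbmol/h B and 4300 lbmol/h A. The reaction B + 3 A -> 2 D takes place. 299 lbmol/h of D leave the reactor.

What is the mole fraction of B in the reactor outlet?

For D: n = n₀ + 2ξ → 299 = 0 + 2ξ, giving ξ = 149.5 lbmol/h.
Outlet amounts (n = n₀ + ν ξ):
  B: 482 − 1(149.5) = 332.5
  A: 4300 − 3(149.5) = 3852
  D: 0 + 2(149.5) = 299
Total out = 4483 lbmol/h; y_B = 332.5 / 4483 = 0.07417.

0.0742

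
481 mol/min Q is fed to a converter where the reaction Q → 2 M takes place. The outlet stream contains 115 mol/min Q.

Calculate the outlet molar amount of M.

732 mol/min

For Q: n = n₀ − 1ξ → 115 = 481 − 1ξ, giving ξ = 366 mol/min.
Outlet amounts (n = n₀ + ν ξ):
  Q: 481 − 1(366) = 115
  M: 0 + 2(366) = 732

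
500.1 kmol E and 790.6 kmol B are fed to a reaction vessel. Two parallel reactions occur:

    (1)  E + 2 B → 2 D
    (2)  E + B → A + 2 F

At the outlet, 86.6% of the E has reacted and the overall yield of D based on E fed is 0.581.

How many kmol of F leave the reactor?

576 kmol

Yield of D: 2ξ₁ / 500.1 = 0.581 → ξ₁ = 145.3 kmol.
Conversion of E: 1ξ₁ + 1ξ₂ = 0.866 × 500.1 = 433.1 → ξ₂ = 287.8 kmol.
Outlet amounts (n = n₀ + Σ ν·ξ):
  E: 500.1 − 1(145.3) − 1(287.8) = 67.01
  B: 790.6 − 2(145.3) − 1(287.8) = 212.2
  D: 0 + 2(145.3) = 290.6
  A: 0 + 1(287.8) = 287.8
  F: 0 + 2(287.8) = 575.6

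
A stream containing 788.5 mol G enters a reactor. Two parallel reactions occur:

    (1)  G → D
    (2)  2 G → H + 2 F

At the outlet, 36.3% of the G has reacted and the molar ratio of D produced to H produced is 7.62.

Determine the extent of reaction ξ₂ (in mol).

ξ₂ = 29.8 mol

Conversion of G: G consumed = 0.363 × 788.5 = 286.2 mol = 1ξ₁ + 2ξ₂.
Selectivity: 1ξ₁ / (1ξ₂) = 7.62 → ξ₁ = 7.62 ξ₂.
Substitute: (1·7.62 + 2) ξ₂ = 286.2 → ξ₂ = 29.75 mol, ξ₁ = 226.7 mol.
Outlet amounts (n = n₀ + Σ ν·ξ):
  G: 788.5 − 1(226.7) − 2(29.75) = 502.3
  D: 0 + 1(226.7) = 226.7
  H: 0 + 1(29.75) = 29.75
  F: 0 + 2(29.75) = 59.51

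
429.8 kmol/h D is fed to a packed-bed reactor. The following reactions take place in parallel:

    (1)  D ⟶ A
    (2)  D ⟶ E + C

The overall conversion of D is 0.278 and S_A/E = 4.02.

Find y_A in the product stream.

Conversion of D: D consumed = 0.278 × 429.8 = 119.5 kmol/h = 1ξ₁ + 1ξ₂.
Selectivity: 1ξ₁ / (1ξ₂) = 4.02 → ξ₁ = 4.02 ξ₂.
Substitute: (1·4.02 + 1) ξ₂ = 119.5 → ξ₂ = 23.8 kmol/h, ξ₁ = 95.68 kmol/h.
Outlet amounts (n = n₀ + Σ ν·ξ):
  D: 429.8 − 1(95.68) − 1(23.8) = 310.3
  A: 0 + 1(95.68) = 95.68
  E: 0 + 1(23.8) = 23.8
  C: 0 + 1(23.8) = 23.8
Total out = 453.6 kmol/h; y_A = 95.68 / 453.6 = 0.2109.

0.211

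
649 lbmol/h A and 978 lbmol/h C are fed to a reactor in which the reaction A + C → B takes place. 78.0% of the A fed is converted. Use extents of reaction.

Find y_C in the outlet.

0.421

A reacted = 0.78 × 649 = 506.2 lbmol/h; ν_A = −1, so ξ = 506.2/1 = 506.2 lbmol/h.
Outlet amounts (n = n₀ + ν ξ):
  A: 649 − 1(506.2) = 142.8
  C: 978 − 1(506.2) = 471.8
  B: 0 + 1(506.2) = 506.2
Total out = 1121 lbmol/h; y_C = 471.8 / 1121 = 0.4209.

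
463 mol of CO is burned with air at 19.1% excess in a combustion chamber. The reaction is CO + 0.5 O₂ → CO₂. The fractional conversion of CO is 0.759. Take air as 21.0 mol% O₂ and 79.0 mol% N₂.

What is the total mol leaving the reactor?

1600 mol

Stoichiometric O₂ = 0.5 × 463 = 231.5 mol; O₂ fed = 231.5 × 1.191 = 275.7 mol.
N₂ fed = 275.7 × 79/21 = 1037 mol.
Fuel reacted = 0.759 × 463 → ξ = 351.4 mol.
Outlet (n = n₀ + ν ξ):
  CO: 463 − 1(351.4) = 111.6
  O₂: 275.7 − 0.5(351.4) = 100
  N₂: 1037 (inert)
  CO₂: 0 + 1(351.4) = 351.4
Total out = 111.6 + 100 + 1037 + 351.4 = 1600 mol.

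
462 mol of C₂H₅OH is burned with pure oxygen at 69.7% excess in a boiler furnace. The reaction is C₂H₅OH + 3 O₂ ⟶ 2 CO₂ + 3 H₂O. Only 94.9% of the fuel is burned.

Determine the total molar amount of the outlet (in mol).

Stoichiometric O₂ = 3 × 462 = 1386 mol; O₂ fed = 1386 × 1.697 = 2352 mol.
Fuel reacted = 0.949 × 462 → ξ = 438.4 mol.
Outlet (n = n₀ + ν ξ):
  C₂H₅OH: 462 − 1(438.4) = 23.56
  O₂: 2352 − 3(438.4) = 1037
  CO₂: 0 + 2(438.4) = 876.9
  H₂O: 0 + 3(438.4) = 1315
Total out = 23.56 + 1037 + 876.9 + 1315 = 3252 mol.

3250 mol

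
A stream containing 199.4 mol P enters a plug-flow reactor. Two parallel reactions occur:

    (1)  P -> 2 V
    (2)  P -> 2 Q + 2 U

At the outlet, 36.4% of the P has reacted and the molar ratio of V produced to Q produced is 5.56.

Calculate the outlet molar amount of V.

123 mol

Conversion of P: P consumed = 0.364 × 199.4 = 72.58 mol = 1ξ₁ + 1ξ₂.
Selectivity: 2ξ₁ / (2ξ₂) = 5.56 → ξ₁ = 5.56 ξ₂.
Substitute: (1·5.56 + 1) ξ₂ = 72.58 → ξ₂ = 11.06 mol, ξ₁ = 61.52 mol.
Outlet amounts (n = n₀ + Σ ν·ξ):
  P: 199.4 − 1(61.52) − 1(11.06) = 126.8
  V: 0 + 2(61.52) = 123
  Q: 0 + 2(11.06) = 22.13
  U: 0 + 2(11.06) = 22.13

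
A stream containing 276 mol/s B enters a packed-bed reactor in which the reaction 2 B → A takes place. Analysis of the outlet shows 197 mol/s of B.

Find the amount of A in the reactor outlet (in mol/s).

39.5 mol/s

For B: n = n₀ − 2ξ → 197 = 276 − 2ξ, giving ξ = 39.5 mol/s.
Outlet amounts (n = n₀ + ν ξ):
  B: 276 − 2(39.5) = 197
  A: 0 + 1(39.5) = 39.5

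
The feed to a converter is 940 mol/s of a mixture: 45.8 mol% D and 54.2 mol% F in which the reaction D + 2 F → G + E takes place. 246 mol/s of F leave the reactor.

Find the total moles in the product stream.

For F: n = n₀ − 2ξ → 246 = 509.5 − 2ξ, giving ξ = 131.7 mol/s.
Outlet amounts (n = n₀ + ν ξ):
  D: 430.5 − 1(131.7) = 298.8
  F: 509.5 − 2(131.7) = 246
  G: 0 + 1(131.7) = 131.7
  E: 0 + 1(131.7) = 131.7
Total out = 298.8 + 246 + 131.7 + 131.7 = 808.3 mol/s.

808 mol/s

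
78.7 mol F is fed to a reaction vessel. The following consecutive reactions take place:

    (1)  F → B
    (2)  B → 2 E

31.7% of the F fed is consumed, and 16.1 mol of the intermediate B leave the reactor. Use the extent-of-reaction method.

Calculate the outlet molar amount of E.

Conversion of F: F consumed = 1ξ₁ = 0.317 × 78.7 → ξ₁ = 24.95 mol.
B balance: n_B = 0 + 1ξ₁ − 1ξ₂ = 16.1 → ξ₂ = (1·24.95 − 16.1)/1 = 8.848 mol.
Outlet amounts (n = n₀ + Σ ν·ξ):
  F: 78.7 − 1(24.95) = 53.75
  B: 0 + 1(24.95) − 1(8.848) = 16.1
  E: 0 + 2(8.848) = 17.7

17.7 mol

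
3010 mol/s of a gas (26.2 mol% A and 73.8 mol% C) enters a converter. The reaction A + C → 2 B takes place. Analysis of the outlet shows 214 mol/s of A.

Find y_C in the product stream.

For A: n = n₀ − 1ξ → 214 = 788.6 − 1ξ, giving ξ = 574.6 mol/s.
Outlet amounts (n = n₀ + ν ξ):
  A: 788.6 − 1(574.6) = 214
  C: 2221 − 1(574.6) = 1647
  B: 0 + 2(574.6) = 1149
Total out = 3010 mol/s; y_C = 1647 / 3010 = 0.5471.

0.547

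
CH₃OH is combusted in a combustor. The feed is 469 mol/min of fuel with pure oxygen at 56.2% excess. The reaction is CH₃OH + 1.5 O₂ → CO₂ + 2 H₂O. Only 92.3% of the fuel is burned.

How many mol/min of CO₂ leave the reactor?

Stoichiometric O₂ = 1.5 × 469 = 703.5 mol/min; O₂ fed = 703.5 × 1.562 = 1099 mol/min.
Fuel reacted = 0.923 × 469 → ξ = 432.9 mol/min.
Outlet (n = n₀ + ν ξ):
  CH₃OH: 469 − 1(432.9) = 36.11
  O₂: 1099 − 1.5(432.9) = 449.5
  CO₂: 0 + 1(432.9) = 432.9
  H₂O: 0 + 2(432.9) = 865.8

433 mol/min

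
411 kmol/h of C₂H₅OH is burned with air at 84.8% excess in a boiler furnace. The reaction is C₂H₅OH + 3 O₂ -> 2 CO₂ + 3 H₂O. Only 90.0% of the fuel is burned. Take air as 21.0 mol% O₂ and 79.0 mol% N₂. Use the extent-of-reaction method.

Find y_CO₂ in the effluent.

0.0636

Stoichiometric O₂ = 3 × 411 = 1233 kmol/h; O₂ fed = 1233 × 1.848 = 2279 kmol/h.
N₂ fed = 2279 × 79/21 = 8572 kmol/h.
Fuel reacted = 0.9 × 411 → ξ = 369.9 kmol/h.
Outlet (n = n₀ + ν ξ):
  C₂H₅OH: 411 − 1(369.9) = 41.1
  O₂: 2279 − 3(369.9) = 1169
  N₂: 8572 (inert)
  CO₂: 0 + 2(369.9) = 739.8
  H₂O: 0 + 3(369.9) = 1110
Total out = 11630 kmol/h; y_CO₂ = 739.8 / 11630 = 0.0636.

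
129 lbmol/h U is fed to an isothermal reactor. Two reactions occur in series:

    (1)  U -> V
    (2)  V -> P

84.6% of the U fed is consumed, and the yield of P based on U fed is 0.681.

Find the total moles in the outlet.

129 lbmol/h

Conversion of U: U consumed = 1ξ₁ = 0.846 × 129 → ξ₁ = 109.1 lbmol/h.
Yield of P: 1ξ₂ / 129 = 0.681 → ξ₂ = 87.85 lbmol/h.
Outlet amounts (n = n₀ + Σ ν·ξ):
  U: 129 − 1(109.1) = 19.87
  V: 0 + 1(109.1) − 1(87.85) = 21.28
  P: 0 + 1(87.85) = 87.85
Total out = 19.87 + 21.28 + 87.85 = 129 lbmol/h.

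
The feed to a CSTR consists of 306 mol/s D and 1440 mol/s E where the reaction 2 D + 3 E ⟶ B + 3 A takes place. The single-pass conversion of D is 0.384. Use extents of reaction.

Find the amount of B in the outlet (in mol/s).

58.8 mol/s

D reacted = 0.384 × 306 = 117.5 mol/s; ν_D = −2, so ξ = 117.5/2 = 58.75 mol/s.
Outlet amounts (n = n₀ + ν ξ):
  D: 306 − 2(58.75) = 188.5
  E: 1440 − 3(58.75) = 1264
  B: 0 + 1(58.75) = 58.75
  A: 0 + 3(58.75) = 176.3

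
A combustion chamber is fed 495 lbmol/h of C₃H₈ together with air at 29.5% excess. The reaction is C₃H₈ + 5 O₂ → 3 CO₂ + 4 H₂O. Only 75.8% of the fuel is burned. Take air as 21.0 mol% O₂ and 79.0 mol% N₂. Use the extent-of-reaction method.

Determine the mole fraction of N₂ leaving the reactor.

0.747

Stoichiometric O₂ = 5 × 495 = 2475 lbmol/h; O₂ fed = 2475 × 1.295 = 3205 lbmol/h.
N₂ fed = 3205 × 79/21 = 12060 lbmol/h.
Fuel reacted = 0.758 × 495 → ξ = 375.2 lbmol/h.
Outlet (n = n₀ + ν ξ):
  C₃H₈: 495 − 1(375.2) = 119.8
  O₂: 3205 − 5(375.2) = 1329
  N₂: 12060 (inert)
  CO₂: 0 + 3(375.2) = 1126
  H₂O: 0 + 4(375.2) = 1501
Total out = 16130 lbmol/h; y_N₂ = 12060 / 16130 = 0.7474.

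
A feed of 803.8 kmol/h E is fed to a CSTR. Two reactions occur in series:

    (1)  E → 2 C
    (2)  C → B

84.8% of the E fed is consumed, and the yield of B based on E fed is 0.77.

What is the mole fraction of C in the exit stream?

Conversion of E: E consumed = 1ξ₁ = 0.848 × 803.8 → ξ₁ = 681.6 kmol/h.
Yield of B: 1ξ₂ / 803.8 = 0.77 → ξ₂ = 618.9 kmol/h.
Outlet amounts (n = n₀ + Σ ν·ξ):
  E: 803.8 − 1(681.6) = 122.2
  C: 0 + 2(681.6) − 1(618.9) = 744.3
  B: 0 + 1(618.9) = 618.9
Total out = 1485 kmol/h; y_C = 744.3 / 1485 = 0.5011.

0.501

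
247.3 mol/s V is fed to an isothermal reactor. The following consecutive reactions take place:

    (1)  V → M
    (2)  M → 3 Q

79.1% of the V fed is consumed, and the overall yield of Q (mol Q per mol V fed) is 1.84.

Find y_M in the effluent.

Conversion of V: V consumed = 1ξ₁ = 0.791 × 247.3 → ξ₁ = 195.6 mol/s.
Yield of Q: 3ξ₂ / 247.3 = 1.84 → ξ₂ = 151.7 mol/s.
Outlet amounts (n = n₀ + Σ ν·ξ):
  V: 247.3 − 1(195.6) = 51.69
  M: 0 + 1(195.6) − 1(151.7) = 43.94
  Q: 0 + 3(151.7) = 455
Total out = 550.7 mol/s; y_M = 43.94 / 550.7 = 0.07979.

0.0798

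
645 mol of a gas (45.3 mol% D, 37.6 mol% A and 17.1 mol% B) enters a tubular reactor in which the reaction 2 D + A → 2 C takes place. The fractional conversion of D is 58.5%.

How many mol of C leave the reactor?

D reacted = 0.585 × 292.2 = 170.9 mol; ν_D = −2, so ξ = 170.9/2 = 85.46 mol.
Outlet amounts (n = n₀ + ν ξ):
  D: 292.2 − 2(85.46) = 121.3
  A: 242.5 − 1(85.46) = 157.1
  C: 0 + 2(85.46) = 170.9
  B: 110.3 (inert)

171 mol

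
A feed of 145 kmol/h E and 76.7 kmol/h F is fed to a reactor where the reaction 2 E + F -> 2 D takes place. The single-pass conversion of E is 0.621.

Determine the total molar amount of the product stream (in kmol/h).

177 kmol/h

E reacted = 0.621 × 145 = 90.05 kmol/h; ν_E = −2, so ξ = 90.05/2 = 45.02 kmol/h.
Outlet amounts (n = n₀ + ν ξ):
  E: 145 − 2(45.02) = 54.95
  F: 76.7 − 1(45.02) = 31.68
  D: 0 + 2(45.02) = 90.05
Total out = 54.95 + 31.68 + 90.05 = 176.7 kmol/h.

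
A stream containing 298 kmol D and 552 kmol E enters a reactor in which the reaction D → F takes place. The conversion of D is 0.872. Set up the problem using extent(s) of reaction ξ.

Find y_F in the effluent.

0.306

D reacted = 0.872 × 298 = 259.9 kmol; ν_D = −1, so ξ = 259.9/1 = 259.9 kmol.
Outlet amounts (n = n₀ + ν ξ):
  D: 298 − 1(259.9) = 38.14
  F: 0 + 1(259.9) = 259.9
  E: 552 (inert)
Total out = 850 kmol; y_F = 259.9 / 850 = 0.3057.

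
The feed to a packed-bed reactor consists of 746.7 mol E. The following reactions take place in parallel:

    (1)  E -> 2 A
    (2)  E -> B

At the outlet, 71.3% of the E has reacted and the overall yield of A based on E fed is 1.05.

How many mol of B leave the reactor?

Yield of A: 2ξ₁ / 746.7 = 1.05 → ξ₁ = 392 mol.
Conversion of E: 1ξ₁ + 1ξ₂ = 0.713 × 746.7 = 532.4 → ξ₂ = 140.4 mol.
Outlet amounts (n = n₀ + Σ ν·ξ):
  E: 746.7 − 1(392) − 1(140.4) = 214.3
  A: 0 + 2(392) = 784
  B: 0 + 1(140.4) = 140.4

140 mol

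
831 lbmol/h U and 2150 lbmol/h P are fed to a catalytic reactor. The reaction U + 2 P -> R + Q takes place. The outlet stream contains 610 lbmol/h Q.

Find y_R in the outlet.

For Q: n = n₀ + 1ξ → 610 = 0 + 1ξ, giving ξ = 610 lbmol/h.
Outlet amounts (n = n₀ + ν ξ):
  U: 831 − 1(610) = 221
  P: 2150 − 2(610) = 930
  R: 0 + 1(610) = 610
  Q: 0 + 1(610) = 610
Total out = 2371 lbmol/h; y_R = 610 / 2371 = 0.2573.

0.257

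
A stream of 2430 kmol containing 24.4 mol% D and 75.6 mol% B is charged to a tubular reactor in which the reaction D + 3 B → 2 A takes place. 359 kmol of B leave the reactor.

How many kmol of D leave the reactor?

For B: n = n₀ − 3ξ → 359 = 1837 − 3ξ, giving ξ = 492.7 kmol.
Outlet amounts (n = n₀ + ν ξ):
  D: 592.9 − 1(492.7) = 100.2
  B: 1837 − 3(492.7) = 359
  A: 0 + 2(492.7) = 985.4

100 kmol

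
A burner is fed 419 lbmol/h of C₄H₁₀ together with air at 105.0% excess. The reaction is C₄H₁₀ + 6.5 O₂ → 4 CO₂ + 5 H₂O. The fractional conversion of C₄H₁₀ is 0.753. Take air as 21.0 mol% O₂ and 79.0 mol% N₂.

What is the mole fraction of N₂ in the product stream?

Stoichiometric O₂ = 6.5 × 419 = 2724 lbmol/h; O₂ fed = 2724 × 2.050 = 5583 lbmol/h.
N₂ fed = 5583 × 79/21 = 21000 lbmol/h.
Fuel reacted = 0.753 × 419 → ξ = 315.5 lbmol/h.
Outlet (n = n₀ + ν ξ):
  C₄H₁₀: 419 − 1(315.5) = 103.5
  O₂: 5583 − 6.5(315.5) = 3532
  N₂: 21000 (inert)
  CO₂: 0 + 4(315.5) = 1262
  H₂O: 0 + 5(315.5) = 1578
Total out = 27480 lbmol/h; y_N₂ = 21000 / 27480 = 0.7643.

0.764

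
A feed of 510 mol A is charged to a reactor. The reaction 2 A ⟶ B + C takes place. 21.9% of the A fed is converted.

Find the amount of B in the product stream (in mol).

A reacted = 0.219 × 510 = 111.7 mol; ν_A = −2, so ξ = 111.7/2 = 55.84 mol.
Outlet amounts (n = n₀ + ν ξ):
  A: 510 − 2(55.84) = 398.3
  B: 0 + 1(55.84) = 55.84
  C: 0 + 1(55.84) = 55.84

55.8 mol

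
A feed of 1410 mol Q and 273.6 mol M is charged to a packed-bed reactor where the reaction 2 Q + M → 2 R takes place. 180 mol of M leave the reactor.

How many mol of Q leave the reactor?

For M: n = n₀ − 1ξ → 180 = 273.6 − 1ξ, giving ξ = 93.6 mol.
Outlet amounts (n = n₀ + ν ξ):
  Q: 1410 − 2(93.6) = 1223
  M: 273.6 − 1(93.6) = 180
  R: 0 + 2(93.6) = 187.2

1220 mol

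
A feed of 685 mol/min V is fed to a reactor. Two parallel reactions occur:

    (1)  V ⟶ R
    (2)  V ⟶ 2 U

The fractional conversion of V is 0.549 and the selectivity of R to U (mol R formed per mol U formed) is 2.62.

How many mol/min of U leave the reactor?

Conversion of V: V consumed = 0.549 × 685 = 376.1 mol/min = 1ξ₁ + 1ξ₂.
Selectivity: 1ξ₁ / (2ξ₂) = 2.62 → ξ₁ = 5.24 ξ₂.
Substitute: (1·5.24 + 1) ξ₂ = 376.1 → ξ₂ = 60.27 mol/min, ξ₁ = 315.8 mol/min.
Outlet amounts (n = n₀ + Σ ν·ξ):
  V: 685 − 1(315.8) − 1(60.27) = 308.9
  R: 0 + 1(315.8) = 315.8
  U: 0 + 2(60.27) = 120.5

121 mol/min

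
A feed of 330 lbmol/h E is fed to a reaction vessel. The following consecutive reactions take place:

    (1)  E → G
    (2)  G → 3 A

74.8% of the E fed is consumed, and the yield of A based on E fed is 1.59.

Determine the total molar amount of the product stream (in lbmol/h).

680 lbmol/h

Conversion of E: E consumed = 1ξ₁ = 0.748 × 330 → ξ₁ = 246.8 lbmol/h.
Yield of A: 3ξ₂ / 330 = 1.59 → ξ₂ = 174.9 lbmol/h.
Outlet amounts (n = n₀ + Σ ν·ξ):
  E: 330 − 1(246.8) = 83.16
  G: 0 + 1(246.8) − 1(174.9) = 71.94
  A: 0 + 3(174.9) = 524.7
Total out = 83.16 + 71.94 + 524.7 = 679.8 lbmol/h.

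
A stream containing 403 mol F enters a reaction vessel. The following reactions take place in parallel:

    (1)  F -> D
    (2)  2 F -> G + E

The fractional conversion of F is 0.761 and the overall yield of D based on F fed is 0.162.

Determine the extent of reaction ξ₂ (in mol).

ξ₂ = 121 mol

Yield of D: 1ξ₁ / 403 = 0.162 → ξ₁ = 65.29 mol.
Conversion of F: 1ξ₁ + 2ξ₂ = 0.761 × 403 = 306.7 → ξ₂ = 120.7 mol.
Outlet amounts (n = n₀ + Σ ν·ξ):
  F: 403 − 1(65.29) − 2(120.7) = 96.32
  D: 0 + 1(65.29) = 65.29
  G: 0 + 1(120.7) = 120.7
  E: 0 + 1(120.7) = 120.7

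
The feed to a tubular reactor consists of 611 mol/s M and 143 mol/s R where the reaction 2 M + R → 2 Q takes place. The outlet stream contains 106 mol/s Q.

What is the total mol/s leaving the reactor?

For Q: n = n₀ + 2ξ → 106 = 0 + 2ξ, giving ξ = 53 mol/s.
Outlet amounts (n = n₀ + ν ξ):
  M: 611 − 2(53) = 505
  R: 143 − 1(53) = 90
  Q: 0 + 2(53) = 106
Total out = 505 + 90 + 106 = 701 mol/s.

701 mol/s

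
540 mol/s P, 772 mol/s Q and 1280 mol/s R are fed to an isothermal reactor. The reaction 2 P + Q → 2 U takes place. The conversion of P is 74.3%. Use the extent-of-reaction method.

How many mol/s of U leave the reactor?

401 mol/s

P reacted = 0.743 × 540 = 401.2 mol/s; ν_P = −2, so ξ = 401.2/2 = 200.6 mol/s.
Outlet amounts (n = n₀ + ν ξ):
  P: 540 − 2(200.6) = 138.8
  Q: 772 − 1(200.6) = 571.4
  U: 0 + 2(200.6) = 401.2
  R: 1280 (inert)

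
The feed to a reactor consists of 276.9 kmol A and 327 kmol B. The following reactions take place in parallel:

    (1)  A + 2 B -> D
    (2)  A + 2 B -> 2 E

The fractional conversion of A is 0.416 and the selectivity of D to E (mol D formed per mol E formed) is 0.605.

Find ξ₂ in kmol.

Conversion of A: A consumed = 0.416 × 276.9 = 115.2 kmol = 1ξ₁ + 1ξ₂.
Selectivity: 1ξ₁ / (2ξ₂) = 0.605 → ξ₁ = 1.21 ξ₂.
Substitute: (1·1.21 + 1) ξ₂ = 115.2 → ξ₂ = 52.12 kmol, ξ₁ = 63.07 kmol.
Outlet amounts (n = n₀ + Σ ν·ξ):
  A: 276.9 − 1(63.07) − 1(52.12) = 161.7
  B: 327 − 2(63.07) − 2(52.12) = 96.62
  D: 0 + 1(63.07) = 63.07
  E: 0 + 2(52.12) = 104.2

ξ₂ = 52.1 kmol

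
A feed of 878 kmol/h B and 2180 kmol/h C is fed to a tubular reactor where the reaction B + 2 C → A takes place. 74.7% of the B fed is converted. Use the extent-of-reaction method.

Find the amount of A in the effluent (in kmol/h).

B reacted = 0.747 × 878 = 655.9 kmol/h; ν_B = −1, so ξ = 655.9/1 = 655.9 kmol/h.
Outlet amounts (n = n₀ + ν ξ):
  B: 878 − 1(655.9) = 222.1
  C: 2180 − 2(655.9) = 868.3
  A: 0 + 1(655.9) = 655.9

656 kmol/h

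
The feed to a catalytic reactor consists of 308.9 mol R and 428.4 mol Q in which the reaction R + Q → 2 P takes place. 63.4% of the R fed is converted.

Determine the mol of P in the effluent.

R reacted = 0.634 × 308.9 = 195.8 mol; ν_R = −1, so ξ = 195.8/1 = 195.8 mol.
Outlet amounts (n = n₀ + ν ξ):
  R: 308.9 − 1(195.8) = 113.1
  Q: 428.4 − 1(195.8) = 232.6
  P: 0 + 2(195.8) = 391.7

392 mol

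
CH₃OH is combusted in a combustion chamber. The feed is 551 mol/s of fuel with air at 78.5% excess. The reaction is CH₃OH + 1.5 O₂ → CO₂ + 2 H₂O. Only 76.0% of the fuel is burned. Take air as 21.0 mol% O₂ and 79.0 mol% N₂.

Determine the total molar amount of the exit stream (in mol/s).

7790 mol/s

Stoichiometric O₂ = 1.5 × 551 = 826.5 mol/s; O₂ fed = 826.5 × 1.785 = 1475 mol/s.
N₂ fed = 1475 × 79/21 = 5550 mol/s.
Fuel reacted = 0.76 × 551 → ξ = 418.8 mol/s.
Outlet (n = n₀ + ν ξ):
  CH₃OH: 551 − 1(418.8) = 132.2
  O₂: 1475 − 1.5(418.8) = 847.2
  N₂: 5550 (inert)
  CO₂: 0 + 1(418.8) = 418.8
  H₂O: 0 + 2(418.8) = 837.5
Total out = 132.2 + 847.2 + 5550 + 418.8 + 837.5 = 7786 mol/s.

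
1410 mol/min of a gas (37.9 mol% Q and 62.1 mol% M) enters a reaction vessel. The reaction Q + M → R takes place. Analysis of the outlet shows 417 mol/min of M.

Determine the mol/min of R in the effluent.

For M: n = n₀ − 1ξ → 417 = 875.6 − 1ξ, giving ξ = 458.6 mol/min.
Outlet amounts (n = n₀ + ν ξ):
  Q: 534.4 − 1(458.6) = 75.78
  M: 875.6 − 1(458.6) = 417
  R: 0 + 1(458.6) = 458.6

459 mol/min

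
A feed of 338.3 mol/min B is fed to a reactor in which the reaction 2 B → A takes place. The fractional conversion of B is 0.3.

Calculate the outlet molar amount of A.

50.7 mol/min

B reacted = 0.3 × 338.3 = 101.5 mol/min; ν_B = −2, so ξ = 101.5/2 = 50.74 mol/min.
Outlet amounts (n = n₀ + ν ξ):
  B: 338.3 − 2(50.74) = 236.8
  A: 0 + 1(50.74) = 50.74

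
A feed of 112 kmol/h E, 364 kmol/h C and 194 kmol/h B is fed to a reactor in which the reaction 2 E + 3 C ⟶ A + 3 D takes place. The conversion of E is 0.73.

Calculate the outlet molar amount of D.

E reacted = 0.73 × 112 = 81.76 kmol/h; ν_E = −2, so ξ = 81.76/2 = 40.88 kmol/h.
Outlet amounts (n = n₀ + ν ξ):
  E: 112 − 2(40.88) = 30.24
  C: 364 − 3(40.88) = 241.4
  A: 0 + 1(40.88) = 40.88
  D: 0 + 3(40.88) = 122.6
  B: 194 (inert)

123 kmol/h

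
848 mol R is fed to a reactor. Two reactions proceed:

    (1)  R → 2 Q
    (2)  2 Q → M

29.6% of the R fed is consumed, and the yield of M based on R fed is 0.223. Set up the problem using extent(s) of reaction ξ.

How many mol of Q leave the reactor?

Conversion of R: R consumed = 1ξ₁ = 0.296 × 848 → ξ₁ = 251 mol.
Yield of M: 1ξ₂ / 848 = 0.223 → ξ₂ = 189.1 mol.
Outlet amounts (n = n₀ + Σ ν·ξ):
  R: 848 − 1(251) = 597
  Q: 0 + 2(251) − 2(189.1) = 123.8
  M: 0 + 1(189.1) = 189.1

124 mol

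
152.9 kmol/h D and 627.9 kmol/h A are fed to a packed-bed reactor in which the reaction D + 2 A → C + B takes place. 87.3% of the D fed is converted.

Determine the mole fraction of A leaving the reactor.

D reacted = 0.873 × 152.9 = 133.5 kmol/h; ν_D = −1, so ξ = 133.5/1 = 133.5 kmol/h.
Outlet amounts (n = n₀ + ν ξ):
  D: 152.9 − 1(133.5) = 19.42
  A: 627.9 − 2(133.5) = 360.9
  C: 0 + 1(133.5) = 133.5
  B: 0 + 1(133.5) = 133.5
Total out = 647.3 kmol/h; y_A = 360.9 / 647.3 = 0.5576.

0.558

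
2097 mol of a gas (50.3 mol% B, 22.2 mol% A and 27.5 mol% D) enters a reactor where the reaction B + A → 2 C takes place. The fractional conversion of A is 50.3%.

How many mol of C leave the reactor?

A reacted = 0.503 × 465.5 = 234.2 mol; ν_A = −1, so ξ = 234.2/1 = 234.2 mol.
Outlet amounts (n = n₀ + ν ξ):
  B: 1055 − 1(234.2) = 820.6
  A: 465.5 − 1(234.2) = 231.4
  C: 0 + 2(234.2) = 468.3
  D: 576.7 (inert)

468 mol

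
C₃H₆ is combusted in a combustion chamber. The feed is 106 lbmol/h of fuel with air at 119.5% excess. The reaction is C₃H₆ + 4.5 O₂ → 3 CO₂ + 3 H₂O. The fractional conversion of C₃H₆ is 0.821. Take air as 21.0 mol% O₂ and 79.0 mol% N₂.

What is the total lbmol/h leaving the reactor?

Stoichiometric O₂ = 4.5 × 106 = 477 lbmol/h; O₂ fed = 477 × 2.195 = 1047 lbmol/h.
N₂ fed = 1047 × 79/21 = 3939 lbmol/h.
Fuel reacted = 0.821 × 106 → ξ = 87.03 lbmol/h.
Outlet (n = n₀ + ν ξ):
  C₃H₆: 106 − 1(87.03) = 18.97
  O₂: 1047 − 4.5(87.03) = 655.4
  N₂: 3939 (inert)
  CO₂: 0 + 3(87.03) = 261.1
  H₂O: 0 + 3(87.03) = 261.1
Total out = 18.97 + 655.4 + 3939 + 261.1 + 261.1 = 5135 lbmol/h.

5140 lbmol/h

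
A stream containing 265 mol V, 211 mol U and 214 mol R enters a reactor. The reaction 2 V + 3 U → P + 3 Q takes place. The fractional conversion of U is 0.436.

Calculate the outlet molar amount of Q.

U reacted = 0.436 × 211 = 92 mol; ν_U = −3, so ξ = 92/3 = 30.67 mol.
Outlet amounts (n = n₀ + ν ξ):
  V: 265 − 2(30.67) = 203.7
  U: 211 − 3(30.67) = 119
  P: 0 + 1(30.67) = 30.67
  Q: 0 + 3(30.67) = 92
  R: 214 (inert)

92 mol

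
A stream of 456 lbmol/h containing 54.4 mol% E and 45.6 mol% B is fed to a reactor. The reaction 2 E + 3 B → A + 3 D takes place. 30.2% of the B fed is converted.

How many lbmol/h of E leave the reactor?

B reacted = 0.302 × 207.9 = 62.8 lbmol/h; ν_B = −3, so ξ = 62.8/3 = 20.93 lbmol/h.
Outlet amounts (n = n₀ + ν ξ):
  E: 248.1 − 2(20.93) = 206.2
  B: 207.9 − 3(20.93) = 145.1
  A: 0 + 1(20.93) = 20.93
  D: 0 + 3(20.93) = 62.8

206 lbmol/h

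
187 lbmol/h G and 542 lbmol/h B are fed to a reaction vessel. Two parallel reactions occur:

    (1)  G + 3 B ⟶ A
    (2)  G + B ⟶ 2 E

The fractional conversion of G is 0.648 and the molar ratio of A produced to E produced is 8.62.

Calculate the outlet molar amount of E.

Conversion of G: G consumed = 0.648 × 187 = 121.2 lbmol/h = 1ξ₁ + 1ξ₂.
Selectivity: 1ξ₁ / (2ξ₂) = 8.62 → ξ₁ = 17.24 ξ₂.
Substitute: (1·17.24 + 1) ξ₂ = 121.2 → ξ₂ = 6.643 lbmol/h, ξ₁ = 114.5 lbmol/h.
Outlet amounts (n = n₀ + Σ ν·ξ):
  G: 187 − 1(114.5) − 1(6.643) = 65.82
  B: 542 − 3(114.5) − 1(6.643) = 191.8
  A: 0 + 1(114.5) = 114.5
  E: 0 + 2(6.643) = 13.29

13.3 lbmol/h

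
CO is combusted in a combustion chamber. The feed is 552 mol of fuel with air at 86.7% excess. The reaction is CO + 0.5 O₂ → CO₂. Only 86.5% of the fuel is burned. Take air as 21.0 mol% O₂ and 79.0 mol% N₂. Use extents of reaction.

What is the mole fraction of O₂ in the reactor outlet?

0.0999

Stoichiometric O₂ = 0.5 × 552 = 276 mol; O₂ fed = 276 × 1.867 = 515.3 mol.
N₂ fed = 515.3 × 79/21 = 1938 mol.
Fuel reacted = 0.865 × 552 → ξ = 477.5 mol.
Outlet (n = n₀ + ν ξ):
  CO: 552 − 1(477.5) = 74.52
  O₂: 515.3 − 0.5(477.5) = 276.6
  N₂: 1938 (inert)
  CO₂: 0 + 1(477.5) = 477.5
Total out = 2767 mol; y_O₂ = 276.6 / 2767 = 0.09995.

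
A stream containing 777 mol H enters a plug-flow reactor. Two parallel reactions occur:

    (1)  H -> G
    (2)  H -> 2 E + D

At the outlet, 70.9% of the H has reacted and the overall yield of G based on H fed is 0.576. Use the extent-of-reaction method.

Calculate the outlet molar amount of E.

207 mol

Yield of G: 1ξ₁ / 777 = 0.576 → ξ₁ = 447.6 mol.
Conversion of H: 1ξ₁ + 1ξ₂ = 0.709 × 777 = 550.9 → ξ₂ = 103.3 mol.
Outlet amounts (n = n₀ + Σ ν·ξ):
  H: 777 − 1(447.6) − 1(103.3) = 226.1
  G: 0 + 1(447.6) = 447.6
  E: 0 + 2(103.3) = 206.7
  D: 0 + 1(103.3) = 103.3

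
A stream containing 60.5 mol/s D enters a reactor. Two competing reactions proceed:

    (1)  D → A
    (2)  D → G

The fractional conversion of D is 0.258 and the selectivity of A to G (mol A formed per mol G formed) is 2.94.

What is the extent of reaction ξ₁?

Conversion of D: D consumed = 0.258 × 60.5 = 15.61 mol/s = 1ξ₁ + 1ξ₂.
Selectivity: 1ξ₁ / (1ξ₂) = 2.94 → ξ₁ = 2.94 ξ₂.
Substitute: (1·2.94 + 1) ξ₂ = 15.61 → ξ₂ = 3.962 mol/s, ξ₁ = 11.65 mol/s.
Outlet amounts (n = n₀ + Σ ν·ξ):
  D: 60.5 − 1(11.65) − 1(3.962) = 44.89
  A: 0 + 1(11.65) = 11.65
  G: 0 + 1(3.962) = 3.962

ξ₁ = 11.6 mol/s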